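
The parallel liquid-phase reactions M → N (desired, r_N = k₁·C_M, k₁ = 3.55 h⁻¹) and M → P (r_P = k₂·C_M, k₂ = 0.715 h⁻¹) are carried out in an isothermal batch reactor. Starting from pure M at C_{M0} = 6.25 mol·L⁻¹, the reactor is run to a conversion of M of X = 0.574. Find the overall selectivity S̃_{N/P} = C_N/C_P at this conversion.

4.97

C_M = C_{M0}(1−X) = 2.663 mol·L⁻¹.
Both paths are first order in M, so the instantaneous fraction to N is constant: dC_N/d(−C_M) = k₁/(k₁+k₂) = 0.8324.
C_N = 0.8324·(C_{M0}−C_M) = 0.8324×3.587 = 2.99 mol·L⁻¹.
C_P = (C_{M0}−C_M)−C_N = 0.6014 mol·L⁻¹; S̃_{N/P} = 2.986/0.6014 = 4.97.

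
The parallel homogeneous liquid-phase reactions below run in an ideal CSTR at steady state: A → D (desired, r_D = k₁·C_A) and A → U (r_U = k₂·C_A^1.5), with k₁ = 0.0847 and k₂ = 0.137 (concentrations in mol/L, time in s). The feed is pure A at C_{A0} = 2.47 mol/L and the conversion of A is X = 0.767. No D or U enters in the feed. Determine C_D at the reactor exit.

Exit C_A = C_{A0}(1−X) = 2.47×0.233 = 0.5755 mol/L.
A CSTR operates uniformly at the exit composition, giving r_D = 0.04875 and r_U = 0.05981 (each k·C_A^n at C_A = 0.5755).
Fraction of consumed A going to D: r_D/(r_D+r_U) = 0.4490.
C_D = 0.4490·C_{A0}·X = 0.4490×2.47×0.767 = 0.851 mol/L.

0.851 mol/L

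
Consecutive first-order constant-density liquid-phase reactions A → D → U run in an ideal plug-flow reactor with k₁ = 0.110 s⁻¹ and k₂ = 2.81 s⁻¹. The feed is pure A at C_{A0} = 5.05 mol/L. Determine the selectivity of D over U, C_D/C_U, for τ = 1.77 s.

For first-order series with pure A initially, C_D(τ) = k₁C_{A0}/(k₂−k₁)·(e^(−k₁τ) − e^(−k₂τ)).
e^(−k₁τ) = e^(−0.110×1.77) = e^(−0.1947) = 0.8231; e^(−k₂τ) = e^(−4.974) = 0.006918.
C_D = 0.110×5.05/(2.81−0.110) × (0.8231−0.006918) = 0.2057×0.8162 = 0.1679 mol/L.
C_A = C_{A0}e^(−k₁τ) = 4.157 mol/L, so C_U = C_{A0}−C_A−C_D = 0.7255 mol/L; C_D/C_U = 0.231.

0.231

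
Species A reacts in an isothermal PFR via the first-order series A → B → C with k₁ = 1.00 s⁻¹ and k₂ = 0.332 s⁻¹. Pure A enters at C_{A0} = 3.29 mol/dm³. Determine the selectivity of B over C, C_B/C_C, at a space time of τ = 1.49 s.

2.89

The intermediate concentration in a first-order A→B→C sequence is C_B = k₁C_{A0}(e^(−k₁τ) − e^(−k₂τ))/(k₂−k₁).
e^(−k₁τ) = e^(−1.00×1.49) = e^(−1.490) = 0.2254; e^(−k₂τ) = e^(−0.4947) = 0.6098.
C_B = 1.00×3.29/(0.332−1.00) × (0.2254−0.6098) = (-4.925)×(-0.3844) = 1.893 mol/dm³.
C_A = C_{A0}e^(−k₁τ) = 0.7415 mol/dm³, so C_C = C_{A0}−C_A−C_B = 0.6553 mol/dm³; C_B/C_C = 2.89.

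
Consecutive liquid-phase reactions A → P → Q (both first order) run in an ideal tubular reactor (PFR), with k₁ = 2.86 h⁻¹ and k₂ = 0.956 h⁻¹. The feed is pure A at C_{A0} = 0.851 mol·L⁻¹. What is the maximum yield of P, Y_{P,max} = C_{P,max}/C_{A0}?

At the optimum, C_{P,max}/C_{A0} = (k₁/k₂)^[k₂/(k₂−k₁)].
= (2.86/0.956)^(0.956/(0.956−2.86)) = (2.992)^(-0.5021) = 0.5768.

0.577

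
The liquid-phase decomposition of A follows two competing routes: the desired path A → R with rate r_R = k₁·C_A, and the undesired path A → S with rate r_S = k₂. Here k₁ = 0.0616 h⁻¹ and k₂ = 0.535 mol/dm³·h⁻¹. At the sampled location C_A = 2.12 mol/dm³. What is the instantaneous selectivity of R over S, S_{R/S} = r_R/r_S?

0.244

S_{R/S} = r_R/r_S = (k₁·C_A)/(k₂) = (k₁/k₂)·C_A.
= (0.0616×2.120) / (0.535) = 0.1306/0.5350 = 0.244.
Since the desired path is higher order in A, keeping C_A high (PFR or concentrated feed) favours R.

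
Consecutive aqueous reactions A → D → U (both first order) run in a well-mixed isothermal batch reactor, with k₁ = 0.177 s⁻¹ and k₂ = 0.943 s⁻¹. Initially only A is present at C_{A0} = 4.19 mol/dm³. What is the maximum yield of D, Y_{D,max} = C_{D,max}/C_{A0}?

Evaluating C_D at t_opt = ln(k₂/k₁)/(k₂−k₁) gives C_{D,max}/C_{A0} = (k₁/k₂)^[k₂/(k₂−k₁)].
= (0.177/0.943)^(0.943/(0.943−0.177)) = (0.1877)^(1.231) = 0.1275.

0.128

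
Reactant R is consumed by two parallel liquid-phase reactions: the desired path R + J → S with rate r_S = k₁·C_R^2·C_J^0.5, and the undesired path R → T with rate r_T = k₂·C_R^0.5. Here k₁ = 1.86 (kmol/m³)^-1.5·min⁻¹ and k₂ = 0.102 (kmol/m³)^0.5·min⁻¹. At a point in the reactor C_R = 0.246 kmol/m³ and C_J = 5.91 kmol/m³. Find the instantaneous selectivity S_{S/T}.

S_{S/T} = r_S/r_T = (k₁·C_R^2·C_J^0.5)/(k₂·C_R^0.5) = (k₁/k₂)·C_R^1.5·C_J^0.5.
= (1.86×0.2460^2×5.910^0.5) / (0.102×0.2460^0.5) = 0.2736/0.05059 = 5.41.
Since the desired path is higher order in R, keeping C_R high (PFR or concentrated feed) favours S.

5.41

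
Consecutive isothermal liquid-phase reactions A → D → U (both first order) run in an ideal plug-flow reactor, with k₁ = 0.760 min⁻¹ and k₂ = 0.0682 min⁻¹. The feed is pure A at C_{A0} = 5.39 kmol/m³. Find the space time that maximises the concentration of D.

Setting dC_D/dτ = 0 gives τ_opt = ln(k₂/k₁)/(k₂−k₁).
= ln(0.0682/0.760)/(0.0682−0.760) = ln(0.08974)/-0.6918 = -2.411/-0.6918 = 3.48 min.

3.48 min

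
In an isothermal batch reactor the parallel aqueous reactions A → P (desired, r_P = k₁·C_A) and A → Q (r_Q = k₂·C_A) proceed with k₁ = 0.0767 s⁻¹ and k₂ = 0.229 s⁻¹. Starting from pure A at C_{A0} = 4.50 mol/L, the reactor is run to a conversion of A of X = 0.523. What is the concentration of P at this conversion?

0.590 mol/L

C_A = C_{A0}(1−X) = 2.147 mol/L.
Both paths are first order in A, so the instantaneous fraction to P is constant: dC_P/d(−C_A) = k₁/(k₁+k₂) = 0.2509.
C_P = 0.2509·(C_{A0}−C_A) = 0.2509×2.353 = 0.590 mol/L.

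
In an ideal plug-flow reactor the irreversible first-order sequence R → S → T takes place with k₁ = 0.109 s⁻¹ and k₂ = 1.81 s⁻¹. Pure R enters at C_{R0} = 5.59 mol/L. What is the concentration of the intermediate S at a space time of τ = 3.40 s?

Solving the coupled first-order balances gives C_S(τ) = [k₁/(k₂−k₁)]·C_{R0}·(e^(−k₁τ) − e^(−k₂τ)).
e^(−k₁τ) = e^(−0.109×3.40) = e^(−0.3706) = 0.6903; e^(−k₂τ) = e^(−6.154) = 0.002125.
C_S = 0.109×5.59/(1.81−0.109) × (0.6903−0.002125) = 0.3582×0.6882 = 0.2465 mol/L.

0.247 mol/L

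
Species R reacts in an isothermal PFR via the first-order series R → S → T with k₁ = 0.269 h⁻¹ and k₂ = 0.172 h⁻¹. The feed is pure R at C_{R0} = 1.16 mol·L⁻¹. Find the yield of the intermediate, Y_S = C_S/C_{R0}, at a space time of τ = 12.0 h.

0.242

For first-order series with pure R initially, C_S(τ) = k₁C_{R0}/(k₂−k₁)·(e^(−k₁τ) − e^(−k₂τ)).
e^(−k₁τ) = e^(−0.269×12.0) = e^(−3.228) = 0.03964; e^(−k₂τ) = e^(−2.064) = 0.1269.
C_S = 0.269×1.16/(0.172−0.269) × (0.03964−0.1269) = (-3.217)×(-0.08731) = 0.2809 mol·L⁻¹.
Y_S = C_S/C_{R0} = 0.2809/1.16 = 0.242.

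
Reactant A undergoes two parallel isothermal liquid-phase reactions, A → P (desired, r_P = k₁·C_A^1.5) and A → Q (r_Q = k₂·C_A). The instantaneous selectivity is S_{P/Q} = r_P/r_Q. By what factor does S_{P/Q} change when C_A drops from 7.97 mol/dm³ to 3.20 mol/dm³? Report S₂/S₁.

0.634

S_{P/Q} = (k₁/k₂)·C_A^0.5, so S₂/S₁ = (C_{A,2}/C_{A,1})^0.5.
= (3.20/7.97)^0.5 = (0.4015)^0.5 = 0.634.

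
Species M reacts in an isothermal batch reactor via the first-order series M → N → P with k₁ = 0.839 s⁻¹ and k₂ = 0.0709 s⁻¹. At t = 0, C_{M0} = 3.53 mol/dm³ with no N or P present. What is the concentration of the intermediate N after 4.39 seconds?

2.73 mol/dm³

For first-order series with pure M initially, C_N(t) = k₁C_{M0}/(k₂−k₁)·(e^(−k₁t) − e^(−k₂t)).
e^(−k₁t) = e^(−0.839×4.39) = e^(−3.683) = 0.02514; e^(−k₂t) = e^(−0.3113) = 0.7325.
C_N = 0.839×3.53/(0.0709−0.839) × (0.02514−0.7325) = (-3.856)×(-0.7074) = 2.728 mol/dm³.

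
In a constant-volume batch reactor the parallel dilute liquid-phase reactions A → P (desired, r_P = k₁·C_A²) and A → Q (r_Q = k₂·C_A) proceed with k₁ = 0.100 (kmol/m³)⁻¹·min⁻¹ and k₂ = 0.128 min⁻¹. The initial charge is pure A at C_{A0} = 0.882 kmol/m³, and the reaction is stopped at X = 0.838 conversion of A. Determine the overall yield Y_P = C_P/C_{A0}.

C_A = C_{A0}(1−X) = 0.1429 kmol/m³.
Along a PFR/batch, dC_Q/dC_A = −r_Q/(r_P+r_Q) = −k₂/(k₂+k₁·C_A).
Integrating from C_{A0} to C_A: C_Q = (0.128/0.100)·ln[(0.128+0.100·0.882)/(0.128+0.100·0.143)] = 1.280·ln(0.2162/0.1423) = 0.5355 kmol/m³.
Then C_P = (C_{A0}−C_A) − C_Q = 0.7391 − 0.5355 = 0.2036 kmol/m³.
Y_P = C_P/C_{A0} = 0.2036/0.882 = 0.231.

0.231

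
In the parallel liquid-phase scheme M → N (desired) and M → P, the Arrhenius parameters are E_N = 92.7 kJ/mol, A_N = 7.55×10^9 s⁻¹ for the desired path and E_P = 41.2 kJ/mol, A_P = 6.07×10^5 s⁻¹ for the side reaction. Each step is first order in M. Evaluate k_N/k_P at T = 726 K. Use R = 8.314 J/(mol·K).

2.45

k_N/k_P = (A_N/A_P)·exp[−(E_N−E_P)/(RT)] = (A_N/A_P)·exp[(E_P−E_N)/(RT)].
(E_P−E_N)/(RT) = (41.2−92.7)×10³/(8.314×726) = -51500/6036 = -8.532.
k_N/k_P = (7.55×10^9/6.07×10^5)·exp(-8.532) = 12438 × 1.970×10^-4 = 2.45.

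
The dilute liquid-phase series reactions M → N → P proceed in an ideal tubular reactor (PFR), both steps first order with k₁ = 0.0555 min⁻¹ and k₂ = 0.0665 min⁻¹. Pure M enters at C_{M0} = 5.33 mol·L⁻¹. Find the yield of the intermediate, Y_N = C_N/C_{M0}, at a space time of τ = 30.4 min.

0.265

Solving the coupled first-order balances gives C_N(τ) = [k₁/(k₂−k₁)]·C_{M0}·(e^(−k₁τ) − e^(−k₂τ)).
e^(−k₁τ) = e^(−0.0555×30.4) = e^(−1.687) = 0.1850; e^(−k₂τ) = e^(−2.022) = 0.1324.
C_N = 0.0555×5.33/(0.0665−0.0555) × (0.1850−0.1324) = 26.89×0.05259 = 1.414 mol·L⁻¹.
Y_N = C_N/C_{M0} = 1.414/5.33 = 0.265.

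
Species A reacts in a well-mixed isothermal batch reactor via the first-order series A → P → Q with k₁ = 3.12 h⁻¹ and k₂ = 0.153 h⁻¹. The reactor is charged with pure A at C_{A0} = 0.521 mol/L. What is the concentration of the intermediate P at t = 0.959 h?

For first-order series with pure A initially, C_P(t) = k₁C_{A0}/(k₂−k₁)·(e^(−k₁t) − e^(−k₂t)).
e^(−k₁t) = e^(−3.12×0.959) = e^(−2.992) = 0.05018; e^(−k₂t) = e^(−0.1467) = 0.8635.
C_P = 3.12×0.521/(0.153−3.12) × (0.05018−0.8635) = (-0.5479)×(-0.8133) = 0.4456 mol/L.

0.446 mol/L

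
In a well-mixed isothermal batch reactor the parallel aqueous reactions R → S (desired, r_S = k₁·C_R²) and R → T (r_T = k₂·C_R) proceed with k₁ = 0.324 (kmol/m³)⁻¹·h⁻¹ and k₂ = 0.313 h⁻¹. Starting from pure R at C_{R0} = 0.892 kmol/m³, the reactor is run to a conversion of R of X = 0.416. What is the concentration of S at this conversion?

0.156 kmol/m³

C_R = C_{R0}(1−X) = 0.5209 kmol/m³.
Along a PFR/batch, dC_T/dC_R = −r_T/(r_S+r_T) = −k₂/(k₂+k₁·C_R).
Integrating from C_{R0} to C_R: C_T = (0.313/0.324)·ln[(0.313+0.324·0.892)/(0.313+0.324·0.521)] = 0.9660·ln(0.6020/0.4818) = 0.2152 kmol/m³.
Then C_S = (C_{R0}−C_R) − C_T = 0.3711 − 0.2152 = 0.1559 kmol/m³.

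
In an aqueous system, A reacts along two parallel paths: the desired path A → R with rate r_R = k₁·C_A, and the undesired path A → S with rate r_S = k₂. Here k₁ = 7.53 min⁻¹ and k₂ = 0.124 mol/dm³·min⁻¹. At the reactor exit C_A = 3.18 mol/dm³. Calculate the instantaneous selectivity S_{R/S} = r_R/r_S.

193

S_{R/S} = r_R/r_S = (k₁·C_A)/(k₂) = (k₁/k₂)·C_A.
= (7.53×3.180) / (0.124) = 23.95/0.1240 = 193.
Since the desired path is higher order in A, keeping C_A high (PFR or concentrated feed) favours R.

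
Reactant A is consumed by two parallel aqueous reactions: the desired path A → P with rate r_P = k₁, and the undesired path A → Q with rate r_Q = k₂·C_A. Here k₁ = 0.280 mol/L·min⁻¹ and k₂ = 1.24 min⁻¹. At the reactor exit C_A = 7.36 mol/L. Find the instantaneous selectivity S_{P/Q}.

0.0307

S_{P/Q} = r_P/r_Q = (k₁)/(k₂·C_A) = (k₁/k₂)·C_A⁻¹.
= (0.280) / (1.24×7.360) = 0.2800/9.126 = 0.0307.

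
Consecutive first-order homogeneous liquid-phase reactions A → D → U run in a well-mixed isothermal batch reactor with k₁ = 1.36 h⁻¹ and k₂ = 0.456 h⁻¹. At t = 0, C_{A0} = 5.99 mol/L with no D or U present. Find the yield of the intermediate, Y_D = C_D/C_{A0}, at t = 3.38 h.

0.307

The intermediate concentration in a first-order A→B→C sequence is C_D = k₁C_{A0}(e^(−k₁t) − e^(−k₂t))/(k₂−k₁).
e^(−k₁t) = e^(−1.36×3.38) = e^(−4.597) = 0.01008; e^(−k₂t) = e^(−1.541) = 0.2141.
C_D = 1.36×5.99/(0.456−1.36) × (0.01008−0.2141) = (-9.012)×(-0.2040) = 1.839 mol/L.
Y_D = C_D/C_{A0} = 1.839/5.99 = 0.307.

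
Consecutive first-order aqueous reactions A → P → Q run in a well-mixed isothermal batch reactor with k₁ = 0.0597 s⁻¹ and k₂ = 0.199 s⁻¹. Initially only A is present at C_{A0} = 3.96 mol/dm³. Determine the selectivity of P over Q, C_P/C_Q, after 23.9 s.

0.150

The intermediate concentration in a first-order A→B→C sequence is C_P = k₁C_{A0}(e^(−k₁t) − e^(−k₂t))/(k₂−k₁).
e^(−k₁t) = e^(−0.0597×23.9) = e^(−1.427) = 0.2401; e^(−k₂t) = e^(−4.756) = 0.008599.
C_P = 0.0597×3.96/(0.199−0.0597) × (0.2401−0.008599) = 1.697×0.2315 = 0.3928 mol/dm³.
C_A = C_{A0}e^(−k₁t) = 0.9507 mol/dm³, so C_Q = C_{A0}−C_A−C_P = 2.616 mol/dm³; C_P/C_Q = 0.150.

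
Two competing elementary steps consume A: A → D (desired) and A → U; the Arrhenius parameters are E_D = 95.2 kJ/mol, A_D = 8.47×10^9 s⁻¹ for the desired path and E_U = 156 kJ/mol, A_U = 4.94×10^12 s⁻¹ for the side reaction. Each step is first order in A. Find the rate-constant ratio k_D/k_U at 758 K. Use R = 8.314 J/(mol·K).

With equal orders, S_{D/U} = k_D/k_U = (A_D/A_U)·exp[(E_U−E_D)/(RT)].
(E_U−E_D)/(RT) = (156−95.2)×10³/(8.314×758) = 60800/6302 = 9.648.
k_D/k_U = (8.47×10^9/4.94×10^12)·exp(9.648) = 0.001715 × 15486 = 26.6.

26.6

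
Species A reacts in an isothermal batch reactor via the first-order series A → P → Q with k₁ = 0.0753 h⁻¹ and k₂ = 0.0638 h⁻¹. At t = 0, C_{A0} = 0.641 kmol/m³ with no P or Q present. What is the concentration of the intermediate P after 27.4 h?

0.198 kmol/m³

For first-order series with pure A initially, C_P(t) = k₁C_{A0}/(k₂−k₁)·(e^(−k₁t) − e^(−k₂t)).
e^(−k₁t) = e^(−0.0753×27.4) = e^(−2.063) = 0.1270; e^(−k₂t) = e^(−1.748) = 0.1741.
C_P = 0.0753×0.641/(0.0638−0.0753) × (0.1270−0.1741) = (-4.197)×(-0.04706) = 0.1975 kmol/m³.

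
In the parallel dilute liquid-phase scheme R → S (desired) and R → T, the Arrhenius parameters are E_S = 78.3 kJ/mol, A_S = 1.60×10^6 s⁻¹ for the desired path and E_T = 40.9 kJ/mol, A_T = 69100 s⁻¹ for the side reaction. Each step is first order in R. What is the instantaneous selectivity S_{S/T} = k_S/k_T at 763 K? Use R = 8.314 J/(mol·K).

k_S/k_T = (A_S/A_T)·exp[−(E_S−E_T)/(RT)] = (A_S/A_T)·exp[(E_T−E_S)/(RT)].
(E_T−E_S)/(RT) = (40.9−78.3)×10³/(8.314×763) = -37400/6344 = -5.896.
k_S/k_T = (1.60×10^6/69100)·exp(-5.896) = 23.15 × 0.002751 = 0.0637.

0.0637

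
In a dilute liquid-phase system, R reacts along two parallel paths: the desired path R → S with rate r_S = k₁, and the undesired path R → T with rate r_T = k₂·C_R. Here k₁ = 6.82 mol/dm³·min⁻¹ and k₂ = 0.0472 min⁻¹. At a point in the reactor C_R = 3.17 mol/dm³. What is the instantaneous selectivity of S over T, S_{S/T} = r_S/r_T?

S_{S/T} = r_S/r_T = (k₁)/(k₂·C_R) = (k₁/k₂)·C_R⁻¹.
= (6.82) / (0.0472×3.170) = 6.820/0.1496 = 45.6.
The undesired path is higher order in R, so low C_R (CSTR or dilute feed) favours S.

45.6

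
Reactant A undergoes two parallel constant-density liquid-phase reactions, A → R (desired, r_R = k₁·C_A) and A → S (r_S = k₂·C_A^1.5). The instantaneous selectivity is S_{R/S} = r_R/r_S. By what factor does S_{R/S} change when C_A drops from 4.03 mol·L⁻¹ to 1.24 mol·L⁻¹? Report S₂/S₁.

1.80

S_{R/S} = (k₁/k₂)·C_A^-0.5, so S₂/S₁ = (C_{A,2}/C_{A,1})^-0.5.
= (1.24/4.03)^(-0.5) = (0.3077)^(-0.5) = 1.80.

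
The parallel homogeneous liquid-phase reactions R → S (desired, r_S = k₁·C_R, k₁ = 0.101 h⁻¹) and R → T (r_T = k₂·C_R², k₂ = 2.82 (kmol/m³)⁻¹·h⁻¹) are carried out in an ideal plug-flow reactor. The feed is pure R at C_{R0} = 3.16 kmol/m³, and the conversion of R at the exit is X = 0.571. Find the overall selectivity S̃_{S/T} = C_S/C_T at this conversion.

C_R = C_{R0}(1−X) = 1.356 kmol/m³.
Along a PFR/batch, dC_S/dC_R = −r_S/(r_S+r_T) = −k₁/(k₁+k₂·C_R).
Integrating from C_{R0} to C_R: C_S = (0.101/2.82)·ln[(0.101+2.82·3.16)/(0.101+2.82·1.36)] = 0.03582·ln(9.012/3.924) = 0.02978 kmol/m³.
C_T = (C_{R0}−C_R)−C_S = 1.775 kmol/m³; S̃_{S/T} = 0.02978/1.775 = 0.0168.

0.0168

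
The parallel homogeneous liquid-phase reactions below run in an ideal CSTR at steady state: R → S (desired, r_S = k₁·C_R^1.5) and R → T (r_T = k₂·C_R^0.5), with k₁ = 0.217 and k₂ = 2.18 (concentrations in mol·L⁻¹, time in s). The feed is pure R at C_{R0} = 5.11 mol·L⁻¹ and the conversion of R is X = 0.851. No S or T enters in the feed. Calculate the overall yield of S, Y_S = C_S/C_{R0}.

Exit C_R = C_{R0}(1−X) = 5.11×0.149 = 0.7614 mol·L⁻¹.
In a CSTR the entire volume is at exit conditions, so r_S = 0.217×0.7614^1.5 = 0.1442 and r_T = 2.18×0.7614^0.5 = 1.902.
Fraction of consumed R going to S: r_S/(r_S+r_T) = 0.07045.
C_S = 0.07045·C_{R0}·X = 0.07045×5.11×0.851 = 0.306 mol·L⁻¹; Y_S = C_S/C_{R0} = 0.0600.

0.0600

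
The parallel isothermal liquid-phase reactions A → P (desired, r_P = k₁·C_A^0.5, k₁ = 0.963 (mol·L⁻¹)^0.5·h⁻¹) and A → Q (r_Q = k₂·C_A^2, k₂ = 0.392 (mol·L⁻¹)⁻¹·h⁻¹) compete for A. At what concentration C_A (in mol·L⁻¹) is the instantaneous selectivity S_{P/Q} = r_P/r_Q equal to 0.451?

S_{P/Q} = (k₁/k₂)·C_A^-1.5 ⇒ C_A = (S·k₂/k₁)^(1/(-1.5)).
= (0.451×0.392/0.963)^(-0.6667) = (0.1836)^(-0.6667) = 3.10 mol·L⁻¹.

3.10 mol·L⁻¹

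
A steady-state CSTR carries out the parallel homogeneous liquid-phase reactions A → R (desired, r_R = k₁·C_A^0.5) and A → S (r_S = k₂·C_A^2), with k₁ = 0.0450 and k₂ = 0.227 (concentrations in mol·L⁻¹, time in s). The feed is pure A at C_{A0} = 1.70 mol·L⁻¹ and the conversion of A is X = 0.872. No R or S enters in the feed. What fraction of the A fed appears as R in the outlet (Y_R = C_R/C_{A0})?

0.577

Exit C_A = C_{A0}(1−X) = 1.70×0.128 = 0.2176 mol·L⁻¹.
In a CSTR the entire volume is at exit conditions, so r_R = 0.0450×0.2176^0.5 = 0.02099 and r_S = 0.227×0.2176^2 = 0.01075.
Fraction of consumed A going to R: r_R/(r_R+r_S) = 0.6614.
C_R = 0.6614·C_{A0}·X = 0.6614×1.70×0.872 = 0.980 mol·L⁻¹; Y_R = C_R/C_{A0} = 0.577.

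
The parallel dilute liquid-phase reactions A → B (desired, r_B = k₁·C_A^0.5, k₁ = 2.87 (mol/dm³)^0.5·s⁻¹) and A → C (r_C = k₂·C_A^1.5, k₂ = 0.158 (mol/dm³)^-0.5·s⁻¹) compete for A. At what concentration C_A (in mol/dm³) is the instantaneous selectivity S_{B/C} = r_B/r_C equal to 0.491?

37.0 mol/dm³

S_{B/C} = (k₁/k₂)·C_A⁻¹ ⇒ C_A = (S·k₂/k₁)^(-1).
= (0.491×0.158/2.87)^(-1) = (0.02703)^(-1) = 37.0 mol/dm³.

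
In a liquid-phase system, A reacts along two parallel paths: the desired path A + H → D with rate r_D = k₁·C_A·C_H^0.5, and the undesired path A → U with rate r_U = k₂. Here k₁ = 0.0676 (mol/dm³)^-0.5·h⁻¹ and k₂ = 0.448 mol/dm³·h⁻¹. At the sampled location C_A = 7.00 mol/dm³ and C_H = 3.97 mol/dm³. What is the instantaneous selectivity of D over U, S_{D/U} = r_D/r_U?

2.10

S_{D/U} = r_D/r_U = (k₁·C_A·C_H^0.5)/(k₂) = (k₁/k₂)·C_A·C_H^0.5.
= (0.0676×7.000×3.970^0.5) / (0.448) = 0.9428/0.4480 = 2.10.
Since the desired path is higher order in A, keeping C_A high (PFR or concentrated feed) favours D.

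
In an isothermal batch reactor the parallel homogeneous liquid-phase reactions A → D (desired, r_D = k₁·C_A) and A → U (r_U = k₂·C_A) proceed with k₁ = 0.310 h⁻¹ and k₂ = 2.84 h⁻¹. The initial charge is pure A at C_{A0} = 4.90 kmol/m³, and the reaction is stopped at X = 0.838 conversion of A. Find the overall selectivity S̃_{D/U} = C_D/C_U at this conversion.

C_A = C_{A0}(1−X) = 0.7938 kmol/m³.
Both paths are first order in A, so the instantaneous fraction to D is constant: dC_D/d(−C_A) = k₁/(k₁+k₂) = 0.09841.
C_D = 0.09841·(C_{A0}−C_A) = 0.09841×4.106 = 0.404 kmol/m³.
C_U = (C_{A0}−C_A)−C_D = 3.702 kmol/m³; S̃_{D/U} = 0.4041/3.702 = 0.109.

0.109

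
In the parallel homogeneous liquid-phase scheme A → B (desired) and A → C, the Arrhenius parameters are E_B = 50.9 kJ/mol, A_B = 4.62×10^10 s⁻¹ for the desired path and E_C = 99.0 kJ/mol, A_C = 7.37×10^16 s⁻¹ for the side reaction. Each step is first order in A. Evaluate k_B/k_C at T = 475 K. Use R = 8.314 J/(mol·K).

0.122

Since both paths have the same order in A, the concentration cancels and S_{B/C} = k_B/k_C = (A_B/A_C)·exp[(E_C−E_B)/(RT)].
(E_C−E_B)/(RT) = (99.0−50.9)×10³/(8.314×475) = 48100/3949 = 12.18.
k_B/k_C = (4.62×10^10/7.37×10^16)·exp(12.18) = 6.269×10^-7 × 1.948×10^5 = 0.122.
Since E_B < E_C, lowering the temperature improves selectivity toward B.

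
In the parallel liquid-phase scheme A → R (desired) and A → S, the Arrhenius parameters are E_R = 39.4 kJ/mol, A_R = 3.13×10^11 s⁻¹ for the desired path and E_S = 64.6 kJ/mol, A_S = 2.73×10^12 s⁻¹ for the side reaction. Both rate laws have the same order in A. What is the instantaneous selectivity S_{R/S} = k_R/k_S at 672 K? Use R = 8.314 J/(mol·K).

Since both paths have the same order in A, the concentration cancels and S_{R/S} = k_R/k_S = (A_R/A_S)·exp[(E_S−E_R)/(RT)].
(E_S−E_R)/(RT) = (64.6−39.4)×10³/(8.314×672) = 25200/5587 = 4.510.
k_R/k_S = (3.13×10^11/2.73×10^12)·exp(4.510) = 0.1147 × 90.96 = 10.4.
Since E_R < E_S, lowering the temperature improves selectivity toward R.

10.4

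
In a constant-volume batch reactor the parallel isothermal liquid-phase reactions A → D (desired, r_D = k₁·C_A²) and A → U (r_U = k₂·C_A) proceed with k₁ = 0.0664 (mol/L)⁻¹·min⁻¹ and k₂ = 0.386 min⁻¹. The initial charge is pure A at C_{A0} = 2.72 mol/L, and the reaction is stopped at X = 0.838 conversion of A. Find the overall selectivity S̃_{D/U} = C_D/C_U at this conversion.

0.262

C_A = C_{A0}(1−X) = 0.4406 mol/L.
Along a PFR/batch, dC_U/dC_A = −r_U/(r_D+r_U) = −k₂/(k₂+k₁·C_A).
Integrating from C_{A0} to C_A: C_U = (0.386/0.0664)·ln[(0.386+0.0664·2.72)/(0.386+0.0664·0.441)] = 5.813·ln(0.5666/0.4153) = 1.807 mol/L.
Then C_D = (C_{A0}−C_A) − C_U = 2.279 − 1.807 = 0.4728 mol/L.
S̃_{D/U} = C_D/C_U = 0.4728/1.807 = 0.262.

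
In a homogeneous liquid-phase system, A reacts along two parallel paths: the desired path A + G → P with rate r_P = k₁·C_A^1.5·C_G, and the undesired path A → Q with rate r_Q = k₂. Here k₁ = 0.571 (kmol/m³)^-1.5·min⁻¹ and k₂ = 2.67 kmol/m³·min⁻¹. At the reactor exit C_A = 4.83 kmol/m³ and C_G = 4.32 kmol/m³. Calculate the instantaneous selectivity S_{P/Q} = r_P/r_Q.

S_{P/Q} = r_P/r_Q = (k₁·C_A^1.5·C_G)/(k₂) = (k₁/k₂)·C_A^1.5·C_G.
= (0.571×4.830^1.5×4.320) / (2.67) = 26.18/2.670 = 9.81.
Since the desired path is higher order in A, keeping C_A high (PFR or concentrated feed) favours P.

9.81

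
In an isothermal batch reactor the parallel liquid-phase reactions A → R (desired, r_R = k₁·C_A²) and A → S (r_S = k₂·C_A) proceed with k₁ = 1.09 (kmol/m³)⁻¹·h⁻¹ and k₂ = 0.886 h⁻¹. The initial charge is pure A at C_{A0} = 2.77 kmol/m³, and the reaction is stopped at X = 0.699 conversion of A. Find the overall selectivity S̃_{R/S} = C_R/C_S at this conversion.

C_A = C_{A0}(1−X) = 0.8338 kmol/m³.
Along a PFR/batch, dC_S/dC_A = −r_S/(r_R+r_S) = −k₂/(k₂+k₁·C_A).
Integrating from C_{A0} to C_A: C_S = (0.886/1.09)·ln[(0.886+1.09·2.77)/(0.886+1.09·0.834)] = 0.8128·ln(3.905/1.795) = 0.6319 kmol/m³.
Then C_R = (C_{A0}−C_A) − C_S = 1.936 − 0.6319 = 1.304 kmol/m³.
S̃_{R/S} = C_R/C_S = 1.304/0.6319 = 2.06.

2.06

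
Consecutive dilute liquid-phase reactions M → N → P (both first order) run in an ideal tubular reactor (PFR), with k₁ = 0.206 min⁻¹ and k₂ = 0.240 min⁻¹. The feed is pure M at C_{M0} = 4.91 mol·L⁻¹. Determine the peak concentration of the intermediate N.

For a first-order series the maximum intermediate yield is C_{N,max}/C_{M0} = (k₁/k₂)^[k₂/(k₂−k₁)].
= (0.206/0.240)^(0.240/(0.240−0.206)) = (0.8583)^(7.059) = 0.3402.
C_{N,max} = 0.3402×4.91 = 1.67 mol·L⁻¹.

1.67 mol·L⁻¹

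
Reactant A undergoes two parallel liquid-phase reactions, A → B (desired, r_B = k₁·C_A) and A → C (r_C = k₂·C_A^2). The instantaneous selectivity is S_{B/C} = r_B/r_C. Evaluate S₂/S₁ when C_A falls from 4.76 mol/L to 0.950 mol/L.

S_{B/C} = (k₁/k₂)·C_A⁻¹, so S₂/S₁ = (C_{A,2}/C_{A,1})⁻¹.
= 4.76/0.950 = 5.01.

5.01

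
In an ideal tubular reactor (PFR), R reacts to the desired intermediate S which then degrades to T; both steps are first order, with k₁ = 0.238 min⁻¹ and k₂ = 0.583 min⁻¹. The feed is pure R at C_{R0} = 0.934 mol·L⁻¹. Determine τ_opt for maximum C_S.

For first-order series the maximum of C_S occurs at τ_opt = ln(k₂/k₁)/(k₂−k₁).
= ln(0.583/0.238)/(0.583−0.238) = ln(2.450)/0.3450 = 0.8959/0.3450 = 2.60 min.

2.60 min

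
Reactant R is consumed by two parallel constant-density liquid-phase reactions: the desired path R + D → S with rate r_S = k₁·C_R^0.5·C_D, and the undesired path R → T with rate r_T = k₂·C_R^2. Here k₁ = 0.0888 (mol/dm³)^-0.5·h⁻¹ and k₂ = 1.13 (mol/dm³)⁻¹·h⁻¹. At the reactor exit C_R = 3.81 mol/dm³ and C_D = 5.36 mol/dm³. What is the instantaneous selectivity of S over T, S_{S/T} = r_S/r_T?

0.0566

S_{S/T} = r_S/r_T = (k₁·C_R^0.5·C_D)/(k₂·C_R^2) = (k₁/k₂)·C_R^-1.5·C_D.
= (0.0888×3.810^0.5×5.360) / (1.13×3.810^2) = 0.9291/16.40 = 0.0566.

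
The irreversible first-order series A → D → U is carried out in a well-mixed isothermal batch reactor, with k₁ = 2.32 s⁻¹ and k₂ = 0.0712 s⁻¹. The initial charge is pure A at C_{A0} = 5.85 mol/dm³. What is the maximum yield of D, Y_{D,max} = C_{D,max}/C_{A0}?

0.896

Evaluating C_D at t_opt = ln(k₂/k₁)/(k₂−k₁) gives C_{D,max}/C_{A0} = (k₁/k₂)^[k₂/(k₂−k₁)].
= (2.32/0.0712)^(0.0712/(0.0712−2.32)) = (32.58)^(-0.03166) = 0.8956.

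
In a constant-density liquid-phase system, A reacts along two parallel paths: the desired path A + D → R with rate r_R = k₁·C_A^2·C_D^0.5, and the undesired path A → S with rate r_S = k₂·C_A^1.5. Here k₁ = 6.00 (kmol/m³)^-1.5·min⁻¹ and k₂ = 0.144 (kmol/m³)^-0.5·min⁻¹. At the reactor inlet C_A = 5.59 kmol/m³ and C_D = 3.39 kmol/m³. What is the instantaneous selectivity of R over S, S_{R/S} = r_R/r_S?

181

S_{R/S} = r_R/r_S = (k₁·C_A^2·C_D^0.5)/(k₂·C_A^1.5) = (k₁/k₂)·C_A^0.5·C_D^0.5.
= (6.00×5.590^2×3.390^0.5) / (0.144×5.590^1.5) = 345.2/1.903 = 181.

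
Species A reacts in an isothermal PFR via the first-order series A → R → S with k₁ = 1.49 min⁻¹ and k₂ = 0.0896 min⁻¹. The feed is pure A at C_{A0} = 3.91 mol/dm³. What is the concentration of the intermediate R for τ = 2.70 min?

Solving the coupled first-order balances gives C_R(τ) = [k₁/(k₂−k₁)]·C_{A0}·(e^(−k₁τ) − e^(−k₂τ)).
e^(−k₁τ) = e^(−1.49×2.70) = e^(−4.023) = 0.01790; e^(−k₂τ) = e^(−0.2419) = 0.7851.
C_R = 1.49×3.91/(0.0896−1.49) × (0.01790−0.7851) = (-4.160)×(-0.7672) = 3.192 mol/dm³.

3.19 mol/dm³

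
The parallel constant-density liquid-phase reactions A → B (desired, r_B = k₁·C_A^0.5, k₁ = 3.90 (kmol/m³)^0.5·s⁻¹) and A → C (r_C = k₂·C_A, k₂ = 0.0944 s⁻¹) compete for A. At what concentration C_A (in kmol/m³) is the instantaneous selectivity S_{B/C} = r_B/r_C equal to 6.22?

S_{B/C} = (k₁/k₂)·C_A^-0.5 ⇒ C_A = (S·k₂/k₁)^(-2).
= (6.22×0.0944/3.90)^(-2) = (0.1506)^(-2) = 44.1 kmol/m³.

44.1 kmol/m³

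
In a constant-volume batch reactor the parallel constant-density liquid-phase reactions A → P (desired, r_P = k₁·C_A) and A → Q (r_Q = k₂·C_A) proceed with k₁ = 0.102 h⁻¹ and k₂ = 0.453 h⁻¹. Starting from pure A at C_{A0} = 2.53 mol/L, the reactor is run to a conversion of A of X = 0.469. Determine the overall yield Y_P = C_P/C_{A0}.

C_A = C_{A0}(1−X) = 1.343 mol/L.
Both paths are first order in A, so the instantaneous fraction to P is constant: dC_P/d(−C_A) = k₁/(k₁+k₂) = 0.1838.
C_P = 0.1838·(C_{A0}−C_A) = 0.1838×1.187 = 0.218 mol/L.
Y_P = C_P/C_{A0} = 0.2181/2.53 = 0.0862.

0.0862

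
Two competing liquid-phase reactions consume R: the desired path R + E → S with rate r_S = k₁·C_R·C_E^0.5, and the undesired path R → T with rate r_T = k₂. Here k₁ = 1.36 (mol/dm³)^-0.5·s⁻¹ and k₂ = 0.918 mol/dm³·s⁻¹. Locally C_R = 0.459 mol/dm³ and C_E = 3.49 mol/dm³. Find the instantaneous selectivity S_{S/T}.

1.27

S_{S/T} = r_S/r_T = (k₁·C_R·C_E^0.5)/(k₂) = (k₁/k₂)·C_R·C_E^0.5.
= (1.36×0.4590×3.490^0.5) / (0.918) = 1.166/0.9180 = 1.27.
Since the desired path is higher order in R, keeping C_R high (PFR or concentrated feed) favours S.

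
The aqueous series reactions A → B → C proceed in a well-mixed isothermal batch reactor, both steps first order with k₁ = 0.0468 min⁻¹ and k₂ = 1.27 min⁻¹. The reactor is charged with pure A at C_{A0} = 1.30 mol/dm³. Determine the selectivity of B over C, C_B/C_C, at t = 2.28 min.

The intermediate concentration in a first-order A→B→C sequence is C_B = k₁C_{A0}(e^(−k₁t) − e^(−k₂t))/(k₂−k₁).
e^(−k₁t) = e^(−0.0468×2.28) = e^(−0.1067) = 0.8988; e^(−k₂t) = e^(−2.896) = 0.05527.
C_B = 0.0468×1.30/(1.27−0.0468) × (0.8988−0.05527) = 0.04974×0.8435 = 0.04196 mol/dm³.
C_A = C_{A0}e^(−k₁t) = 1.168 mol/dm³, so C_C = C_{A0}−C_A−C_B = 0.08962 mol/dm³; C_B/C_C = 0.468.

0.468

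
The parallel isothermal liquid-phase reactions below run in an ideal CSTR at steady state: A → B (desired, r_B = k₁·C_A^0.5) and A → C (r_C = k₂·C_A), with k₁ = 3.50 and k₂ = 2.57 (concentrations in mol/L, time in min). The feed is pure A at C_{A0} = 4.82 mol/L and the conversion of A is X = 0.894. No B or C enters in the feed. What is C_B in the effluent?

2.83 mol/L

Exit C_A = C_{A0}(1−X) = 4.82×0.106 = 0.5109 mol/L.
A CSTR operates uniformly at the exit composition, giving r_B = 2.502 and r_C = 1.313 (each k·C_A^n at C_A = 0.5109).
Fraction of consumed A going to B: r_B/(r_B+r_C) = 0.6558.
C_B = 0.6558·C_{A0}·X = 0.6558×4.82×0.894 = 2.83 mol/L.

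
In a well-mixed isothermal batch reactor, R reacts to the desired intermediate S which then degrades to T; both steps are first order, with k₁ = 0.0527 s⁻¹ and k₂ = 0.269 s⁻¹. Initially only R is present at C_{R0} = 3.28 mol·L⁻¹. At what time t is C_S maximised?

7.54 s

The intermediate peaks when r₁ = r₂, i.e. k₁e^(−k₁t) = k₂e^(−k₂t), giving t_opt = ln(k₂/k₁)/(k₂−k₁).
= ln(0.269/0.0527)/(0.269−0.0527) = ln(5.104)/0.2163 = 1.630/0.2163 = 7.54 s.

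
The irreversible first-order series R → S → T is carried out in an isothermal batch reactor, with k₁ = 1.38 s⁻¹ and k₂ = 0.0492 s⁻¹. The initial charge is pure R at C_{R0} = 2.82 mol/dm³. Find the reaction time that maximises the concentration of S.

2.51 s

Setting dC_S/dt = 0 gives t_opt = ln(k₂/k₁)/(k₂−k₁).
= ln(0.0492/1.38)/(0.0492−1.38) = ln(0.03565)/-1.331 = -3.334/-1.331 = 2.51 s.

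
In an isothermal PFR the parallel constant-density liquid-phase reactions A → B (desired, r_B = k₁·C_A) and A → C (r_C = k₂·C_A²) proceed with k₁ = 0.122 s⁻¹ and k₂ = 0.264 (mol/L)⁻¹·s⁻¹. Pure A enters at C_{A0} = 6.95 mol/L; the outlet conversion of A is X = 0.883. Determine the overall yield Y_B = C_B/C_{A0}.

C_A = C_{A0}(1−X) = 0.8131 mol/L.
Along a PFR/batch, dC_B/dC_A = −r_B/(r_B+r_C) = −k₁/(k₁+k₂·C_A).
Integrating from C_{A0} to C_A: C_B = (0.122/0.264)·ln[(0.122+0.264·6.95)/(0.122+0.264·0.813)] = 0.4621·ln(1.957/0.3367) = 0.8133 mol/L.
Y_B = C_B/C_{A0} = 0.8133/6.95 = 0.117.

0.117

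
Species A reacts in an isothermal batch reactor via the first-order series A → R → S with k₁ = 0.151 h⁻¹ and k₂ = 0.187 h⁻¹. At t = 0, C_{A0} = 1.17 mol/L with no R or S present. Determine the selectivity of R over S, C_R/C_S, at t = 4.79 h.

The intermediate concentration in a first-order A→B→C sequence is C_R = k₁C_{A0}(e^(−k₁t) − e^(−k₂t))/(k₂−k₁).
e^(−k₁t) = e^(−0.151×4.79) = e^(−0.7233) = 0.4852; e^(−k₂t) = e^(−0.8957) = 0.4083.
C_R = 0.151×1.17/(0.187−0.151) × (0.4852−0.4083) = 4.907×0.07684 = 0.3771 mol/L.
C_A = C_{A0}e^(−k₁t) = 0.5676 mol/L, so C_S = C_{A0}−C_A−C_R = 0.2253 mol/L; C_R/C_S = 1.67.

1.67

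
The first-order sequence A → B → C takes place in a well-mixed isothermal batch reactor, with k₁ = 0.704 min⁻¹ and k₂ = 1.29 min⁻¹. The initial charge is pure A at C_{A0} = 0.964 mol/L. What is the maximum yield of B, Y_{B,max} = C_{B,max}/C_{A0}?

0.264

At the optimum, C_{B,max}/C_{A0} = (k₁/k₂)^[k₂/(k₂−k₁)].
= (0.704/1.29)^(1.29/(1.29−0.704)) = (0.5457)^(2.201) = 0.2636.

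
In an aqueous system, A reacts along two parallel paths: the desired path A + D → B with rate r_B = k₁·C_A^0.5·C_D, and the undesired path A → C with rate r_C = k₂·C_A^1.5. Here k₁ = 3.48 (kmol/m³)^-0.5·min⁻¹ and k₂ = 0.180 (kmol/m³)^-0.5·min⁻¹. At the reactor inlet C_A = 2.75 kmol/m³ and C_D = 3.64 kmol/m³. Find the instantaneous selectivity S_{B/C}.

25.6

S_{B/C} = r_B/r_C = (k₁·C_A^0.5·C_D)/(k₂·C_A^1.5) = (k₁/k₂)·C_A⁻¹·C_D.
= (3.48×2.750^0.5×3.640) / (0.180×2.750^1.5) = 21.01/0.8209 = 25.6.
The undesired path is higher order in A, so low C_A (CSTR or dilute feed) favours B.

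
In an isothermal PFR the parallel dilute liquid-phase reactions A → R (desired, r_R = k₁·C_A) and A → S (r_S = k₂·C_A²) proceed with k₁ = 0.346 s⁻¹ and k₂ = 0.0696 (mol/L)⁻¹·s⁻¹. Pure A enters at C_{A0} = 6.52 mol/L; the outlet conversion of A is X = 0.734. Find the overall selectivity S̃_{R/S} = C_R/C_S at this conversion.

C_A = C_{A0}(1−X) = 1.734 mol/L.
Along a PFR/batch, dC_R/dC_A = −r_R/(r_R+r_S) = −k₁/(k₁+k₂·C_A).
Integrating from C_{A0} to C_A: C_R = (0.346/0.0696)·ln[(0.346+0.0696·6.52)/(0.346+0.0696·1.73)] = 4.971·ln(0.7998/0.4667) = 2.678 mol/L.
C_S = (C_{A0}−C_A)−C_R = 2.108 mol/L; S̃_{R/S} = 2.678/2.108 = 1.27.

1.27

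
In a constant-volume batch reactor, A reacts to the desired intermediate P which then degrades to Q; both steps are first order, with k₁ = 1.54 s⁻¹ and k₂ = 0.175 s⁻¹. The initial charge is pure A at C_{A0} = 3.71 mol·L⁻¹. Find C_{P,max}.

For a first-order series the maximum intermediate yield is C_{P,max}/C_{A0} = (k₁/k₂)^[k₂/(k₂−k₁)].
= (1.54/0.175)^(0.175/(0.175−1.54)) = (8.800)^(-0.1282) = 0.7567.
C_{P,max} = 0.7567×3.71 = 2.81 mol·L⁻¹.

2.81 mol·L⁻¹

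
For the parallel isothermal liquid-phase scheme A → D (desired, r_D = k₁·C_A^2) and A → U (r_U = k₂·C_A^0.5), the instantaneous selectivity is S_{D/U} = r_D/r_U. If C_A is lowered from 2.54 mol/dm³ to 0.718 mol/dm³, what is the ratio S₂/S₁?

S_{D/U} = (k₁/k₂)·C_A^1.5, so S₂/S₁ = (C_{A,2}/C_{A,1})^1.5.
= (0.718/2.54)^1.5 = (0.2827)^1.5 = 0.150.
Selectivity toward D falls as C_A falls — high-concentration operation is favoured.

0.150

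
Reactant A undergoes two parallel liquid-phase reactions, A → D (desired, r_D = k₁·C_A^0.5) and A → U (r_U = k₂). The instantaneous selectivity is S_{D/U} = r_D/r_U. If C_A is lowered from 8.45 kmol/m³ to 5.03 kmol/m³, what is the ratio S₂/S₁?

S_{D/U} = (k₁/k₂)·C_A^0.5, so S₂/S₁ = (C_{A,2}/C_{A,1})^0.5.
= (5.03/8.45)^0.5 = (0.5953)^0.5 = 0.772.

0.772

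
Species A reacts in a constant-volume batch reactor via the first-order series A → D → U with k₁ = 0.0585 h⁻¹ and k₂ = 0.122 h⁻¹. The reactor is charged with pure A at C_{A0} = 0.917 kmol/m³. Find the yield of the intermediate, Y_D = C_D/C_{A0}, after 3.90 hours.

For first-order series with pure A initially, C_D(t) = k₁C_{A0}/(k₂−k₁)·(e^(−k₁t) − e^(−k₂t)).
e^(−k₁t) = e^(−0.0585×3.90) = e^(−0.2282) = 0.7960; e^(−k₂t) = e^(−0.4758) = 0.6214.
C_D = 0.0585×0.917/(0.122−0.0585) × (0.7960−0.6214) = 0.8448×0.1746 = 0.1475 kmol/m³.
Y_D = C_D/C_{A0} = 0.1475/0.917 = 0.161.

0.161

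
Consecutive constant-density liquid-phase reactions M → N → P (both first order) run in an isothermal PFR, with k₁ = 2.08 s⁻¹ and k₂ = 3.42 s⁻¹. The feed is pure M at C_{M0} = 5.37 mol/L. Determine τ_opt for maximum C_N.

Setting dC_N/dτ = 0 gives τ_opt = ln(k₂/k₁)/(k₂−k₁).
= ln(3.42/2.08)/(3.42−2.08) = ln(1.644)/1.340 = 0.4973/1.340 = 0.371 s.

0.371 s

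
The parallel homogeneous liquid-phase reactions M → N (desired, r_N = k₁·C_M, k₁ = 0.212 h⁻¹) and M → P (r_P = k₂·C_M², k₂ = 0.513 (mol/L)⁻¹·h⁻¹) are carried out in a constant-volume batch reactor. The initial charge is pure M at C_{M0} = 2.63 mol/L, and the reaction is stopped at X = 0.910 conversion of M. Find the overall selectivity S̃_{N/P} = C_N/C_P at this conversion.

0.363

C_M = C_{M0}(1−X) = 0.2367 mol/L.
Along a PFR/batch, dC_N/dC_M = −r_N/(r_N+r_P) = −k₁/(k₁+k₂·C_M).
Integrating from C_{M0} to C_M: C_N = (0.212/0.513)·ln[(0.212+0.513·2.63)/(0.212+0.513·0.237)] = 0.4133·ln(1.561/0.3334) = 0.6380 mol/L.
C_P = (C_{M0}−C_M)−C_N = 1.755 mol/L; S̃_{N/P} = 0.6380/1.755 = 0.363.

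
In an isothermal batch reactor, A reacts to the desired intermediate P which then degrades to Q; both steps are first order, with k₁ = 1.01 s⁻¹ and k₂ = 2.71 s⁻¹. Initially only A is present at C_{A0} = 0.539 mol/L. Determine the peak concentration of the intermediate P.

0.112 mol/L

At the optimum, C_{P,max}/C_{A0} = (k₁/k₂)^[k₂/(k₂−k₁)].
= (1.01/2.71)^(2.71/(2.71−1.01)) = (0.3727)^(1.594) = 0.2073.
C_{P,max} = 0.2073×0.539 = 0.112 mol/L.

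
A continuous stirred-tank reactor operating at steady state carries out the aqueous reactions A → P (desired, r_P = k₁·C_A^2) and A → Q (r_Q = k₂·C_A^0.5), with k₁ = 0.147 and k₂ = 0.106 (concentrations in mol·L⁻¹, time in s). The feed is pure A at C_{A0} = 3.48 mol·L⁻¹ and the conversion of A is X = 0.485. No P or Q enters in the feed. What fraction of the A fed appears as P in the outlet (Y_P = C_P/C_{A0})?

Exit C_A = C_{A0}(1−X) = 3.48×0.515 = 1.792 mol·L⁻¹.
In a CSTR the entire volume is at exit conditions, so r_P = 0.147×1.792^2 = 0.4722 and r_Q = 0.106×1.792^0.5 = 0.1419.
Fraction of consumed A going to P: r_P/(r_P+r_Q) = 0.7689.
C_P = 0.7689·C_{A0}·X = 0.7689×3.48×0.485 = 1.30 mol·L⁻¹; Y_P = C_P/C_{A0} = 0.373.

0.373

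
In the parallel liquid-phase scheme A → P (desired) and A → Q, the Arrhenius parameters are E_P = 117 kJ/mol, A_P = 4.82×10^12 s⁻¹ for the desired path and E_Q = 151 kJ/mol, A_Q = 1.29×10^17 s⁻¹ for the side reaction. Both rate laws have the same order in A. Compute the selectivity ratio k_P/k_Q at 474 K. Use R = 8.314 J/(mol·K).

Since both paths have the same order in A, the concentration cancels and S_{P/Q} = k_P/k_Q = (A_P/A_Q)·exp[(E_Q−E_P)/(RT)].
(E_Q−E_P)/(RT) = (151−117)×10³/(8.314×474) = 34000/3941 = 8.628.
k_P/k_Q = (4.82×10^12/1.29×10^17)·exp(8.628) = 3.736×10^-5 × 5584 = 0.209.

0.209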